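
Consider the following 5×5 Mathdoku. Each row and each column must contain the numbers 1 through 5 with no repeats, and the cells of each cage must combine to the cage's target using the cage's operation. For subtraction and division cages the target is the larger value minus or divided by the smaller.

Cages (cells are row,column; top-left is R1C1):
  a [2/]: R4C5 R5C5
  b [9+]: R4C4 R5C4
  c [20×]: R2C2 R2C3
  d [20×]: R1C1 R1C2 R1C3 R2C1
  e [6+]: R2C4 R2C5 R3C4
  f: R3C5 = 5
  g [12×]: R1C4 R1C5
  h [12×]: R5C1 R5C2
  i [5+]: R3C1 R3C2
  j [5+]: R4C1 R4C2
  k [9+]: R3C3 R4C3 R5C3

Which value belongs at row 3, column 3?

F is a freebie, which forces R3C5 = 5.
The only place for 5 in column 1 is R1C1.
The only place for 5 in column 2 is R2C2.
Row 2 now contains 5, so R2C3 = 4.
The only place for 2 in row 5 is R5C5.
In row 5, 1 can only go at R5C3, so R5C3 = 1.
Cage d needs product 20; hence R1C2 = 1.
1 is placed in column 3, leaving R1C3 = 2.
The 4 cells of cage d must have product 20; hence R2C1 = 2.
1 is placed in column 3, leaving R3C3 = 3.
Cage k has sum 9, leaving R4C3 = 5.
5 is placed in row 4, so R4C4 = 4.
Row 4 already has 4; hence R4C5 = 1.
Column 4 now contains 4, which forces R5C4 = 5.
Column 4 now contains 4; hence R1C4 = 3.
Cage g needs two cells with product 12, which forces R1C5 = 4.
The 3 cells of cage e must have sum 6, leaving R2C4 = 1.
Column 5 already has 1, which forces R2C5 = 3.
The two cells of cage i must have sum 5, so R3C1 = 1.
The two cells of cage i must have sum 5, which forces R3C2 = 4.
The 3 cells of cage e must have sum 6, which forces R3C4 = 2.
Row 4 now contains 1, which forces R4C1 = 3.
Cage j's pair has sum 5, which forces R4C2 = 2.
Column 1 already has 3, which forces R5C1 = 4.
Column 2 now contains 4, leaving R5C2 = 3.
Completed grid: 5 1 2 3 4 / 2 5 4 1 3 / 1 4 3 2 5 / 3 2 5 4 1 / 4 3 1 5 2.

3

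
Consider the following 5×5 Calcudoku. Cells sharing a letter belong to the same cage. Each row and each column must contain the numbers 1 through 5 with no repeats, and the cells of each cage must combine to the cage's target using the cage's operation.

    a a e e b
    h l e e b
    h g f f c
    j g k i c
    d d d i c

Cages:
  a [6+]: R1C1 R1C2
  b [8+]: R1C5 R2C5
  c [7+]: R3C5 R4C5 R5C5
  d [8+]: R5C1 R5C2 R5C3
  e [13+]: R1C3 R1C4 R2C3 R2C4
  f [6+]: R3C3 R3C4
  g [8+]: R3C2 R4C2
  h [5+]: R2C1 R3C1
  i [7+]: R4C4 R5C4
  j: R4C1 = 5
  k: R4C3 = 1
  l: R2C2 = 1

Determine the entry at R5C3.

3

Cage l is given, leaving R2C2 = 1.
Cage j is given, which forces R4C1 = 5.
Row 4 already has 5, so R4C2 = 3.
K is a freebie, leaving R4C3 = 1.
3 is placed in column 2; hence R3C2 = 5.
Cage d needs sum 8, which forces R5C1 = 1.
The 3 cells of cage c must have sum 7, which forces R3C5 = 1.
Row 1 needs a 1, and only R1C4 is open for it.
The only place for 3 in row 3 is R3C1.
Column 1 already has 3; hence R2C1 = 2.
2 is placed in column 1, so R1C1 = 4.
Cage a needs two cells with sum 6, so R1C2 = 2.
Column 2 now contains 2, which forces R5C2 = 4.
Row 5 already has 4, which forces R5C5 = 2.
Column 5 already has 2; hence R4C5 = 4.
Cage d has sum 8, leaving R5C3 = 3.
Row 5 already has 3, so R5C4 = 5.
Column 3 now contains 3, so R1C3 = 5.
5 is placed in row 1, so R1C5 = 3.
Cage e needs sum 13, so R2C3 = 4.
The 4 cells of cage e must have sum 13, so R2C4 = 3.
3 is placed in column 5, leaving R2C5 = 5.
4 is placed in column 3, so R3C3 = 2.
2 is placed in row 3; hence R3C4 = 4.
Row 4 already has 4, which forces R4C4 = 2.
Completed grid: 4 2 5 1 3 / 2 1 4 3 5 / 3 5 2 4 1 / 5 3 1 2 4 / 1 4 3 5 2.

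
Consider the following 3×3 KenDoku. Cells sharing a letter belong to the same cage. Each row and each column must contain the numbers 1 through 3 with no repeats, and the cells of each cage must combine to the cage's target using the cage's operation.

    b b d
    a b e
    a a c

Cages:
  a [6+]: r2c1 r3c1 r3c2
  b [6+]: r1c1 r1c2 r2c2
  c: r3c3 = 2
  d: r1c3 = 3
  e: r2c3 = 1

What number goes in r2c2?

D is a freebie, leaving r1c3 = 3.
Cage e is given, which forces r2c3 = 1.
Cage c is given, so r3c3 = 2.
The 3 cells of cage a must have sum 6, so r2c1 = 2.
The 3 cells of cage b must have sum 6; hence r2c2 = 3.
Column 2 already has 3, so r3c2 = 1.
Column 1 already has 2, so r1c1 = 1.
Column 2 now contains 1, leaving r1c2 = 2.
Row 3 already has 1, which forces r3c1 = 3.
Filled in: 1 2 3 / 2 3 1 / 3 1 2.

3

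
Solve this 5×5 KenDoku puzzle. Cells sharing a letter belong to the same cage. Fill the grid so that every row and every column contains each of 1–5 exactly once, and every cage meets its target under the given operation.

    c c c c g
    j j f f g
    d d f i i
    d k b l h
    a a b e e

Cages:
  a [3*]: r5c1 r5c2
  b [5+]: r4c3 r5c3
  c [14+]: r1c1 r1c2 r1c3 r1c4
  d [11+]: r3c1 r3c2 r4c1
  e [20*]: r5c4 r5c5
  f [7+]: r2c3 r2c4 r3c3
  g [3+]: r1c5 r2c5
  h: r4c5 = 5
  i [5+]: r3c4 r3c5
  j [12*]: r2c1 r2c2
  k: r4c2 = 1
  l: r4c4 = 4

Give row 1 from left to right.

5 2 4 3 1

Cage k is given, so r4c2 = 1.
L is a freebie, which forces r4c4 = 4.
Cage h is a single given cell, leaving r4c5 = 5.
Column 2 now contains 1, which forces r5c2 = 3.
4 is placed in column 4; hence r5c4 = 5.
Column 5 now contains 5; hence r5c5 = 4.
Cage j's pair has product 12, leaving r2c1 = 3.
Column 2 now contains 3; hence r2c2 = 4.
Column 2 already has 4, which forces r3c2 = 5.
Cage d has sum 11, so r4c1 = 2.
Cage b's pair has sum 5, which forces r4c3 = 3.
3 is placed in row 5; hence r5c1 = 1.
Cage b's pair has sum 5, so r5c3 = 2.
Column 2 already has 5, so r1c2 = 2.
Cage c needs sum 14; hence r1c4 = 3.
Row 1 already has 2, leaving r1c5 = 1.
1 is placed in column 5, leaving r2c5 = 2.
Row 3 now contains 5, which forces r3c1 = 4.
Row 3 now contains 4, which forces r3c3 = 1.
Column 4 now contains 3, which forces r3c4 = 2.
2 is placed in column 5, leaving r3c5 = 3.
Column 1 now contains 4; hence r1c1 = 5.
The 4 cells of cage c must have sum 14; hence r1c3 = 4.
Column 3 already has 1, so r2c3 = 5.
2 is placed in row 2; hence r2c4 = 1.
Filled in: 5 2 4 3 1 / 3 4 5 1 2 / 4 5 1 2 3 / 2 1 3 4 5 / 1 3 2 5 4.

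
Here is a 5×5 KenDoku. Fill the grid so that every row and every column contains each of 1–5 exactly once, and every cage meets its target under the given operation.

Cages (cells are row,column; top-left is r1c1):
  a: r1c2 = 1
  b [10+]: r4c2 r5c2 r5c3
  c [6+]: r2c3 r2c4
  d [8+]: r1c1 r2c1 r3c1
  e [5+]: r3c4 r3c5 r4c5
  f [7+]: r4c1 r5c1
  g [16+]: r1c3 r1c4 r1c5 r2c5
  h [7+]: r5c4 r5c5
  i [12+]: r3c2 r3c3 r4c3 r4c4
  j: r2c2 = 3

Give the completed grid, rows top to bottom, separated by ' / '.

3 1 4 5 2 / 1 3 2 4 5 / 4 2 5 1 3 / 5 4 3 2 1 / 2 5 1 3 4

Cage a is a single given cell, so r1c2 = 1.
J is a freebie, which forces r2c2 = 3.
The only place for 1 in row 5 is r5c3.
The only place for 2 in column 2 is r3c2.
Row 3 now contains 2; hence r3c4 = 1.
Cage e needs sum 5; hence r3c5 = 3.
The 3 cells of cage e must have sum 5; hence r4c5 = 1.
Cage d has sum 8, so r2c1 = 1.
Row 2 needs a 5, and only r2c5 is open for it.
In row 1, 3 can only go at r1c1, so r1c1 = 3.
Cage d needs sum 8, so r3c1 = 4.
Row 3 now contains 4, which forces r3c3 = 5.
The 4 cells of cage g must have sum 16; hence r1c4 = 5.
5 is placed in column 4, which forces r5c4 = 3.
The 4 cells of cage i must have sum 12, which forces r4c3 = 3.
Column 4 already has 3, leaving r4c4 = 2.
The two cells of cage h must have sum 7; hence r5c5 = 4.
Cage g has sum 16; hence r1c3 = 4.
4 is placed in column 5, leaving r1c5 = 2.
Cage c needs two cells with sum 6, so r2c3 = 2.
2 is placed in column 4; hence r2c4 = 4.
Row 4 already has 2; hence r4c1 = 5.
Cage b has sum 10; hence r4c2 = 4.
Cage f's pair has sum 7, so r5c1 = 2.
4 is placed in row 5; hence r5c2 = 5.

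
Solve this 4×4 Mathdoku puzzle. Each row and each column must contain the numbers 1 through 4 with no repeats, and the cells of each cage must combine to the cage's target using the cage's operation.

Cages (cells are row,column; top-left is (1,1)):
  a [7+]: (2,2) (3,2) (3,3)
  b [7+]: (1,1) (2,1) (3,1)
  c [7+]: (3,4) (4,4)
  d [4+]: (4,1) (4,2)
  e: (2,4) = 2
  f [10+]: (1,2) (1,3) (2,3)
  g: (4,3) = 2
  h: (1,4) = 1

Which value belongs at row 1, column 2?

3

H is a freebie, which forces (1,4) = 1.
E is a freebie; hence (2,4) = 2.
Cage g is a single given cell; hence (4,3) = 2.
The 3 cells of cage f must have sum 10, which forces (1,2) = 3.
Column 3 already has 2; hence (1,3) = 4.
Cage f has sum 10, so (2,3) = 3.
Column 3 now contains 3, so (3,3) = 1.
Column 2 now contains 3; hence (4,2) = 1.
Row 1 now contains 4, leaving (1,1) = 2.
Cage b has sum 7, which forces (2,1) = 1.
Column 2 now contains 1, so (2,2) = 4.
The 3 cells of cage b must have sum 7; hence (3,1) = 4.
Row 3 already has 1, which forces (3,2) = 2.
Row 3 now contains 4, which forces (3,4) = 3.
Row 4 now contains 1, so (4,1) = 3.
Column 4 already has 3, which forces (4,4) = 4.
Filled in: 2 3 4 1 / 1 4 3 2 / 4 2 1 3 / 3 1 2 4.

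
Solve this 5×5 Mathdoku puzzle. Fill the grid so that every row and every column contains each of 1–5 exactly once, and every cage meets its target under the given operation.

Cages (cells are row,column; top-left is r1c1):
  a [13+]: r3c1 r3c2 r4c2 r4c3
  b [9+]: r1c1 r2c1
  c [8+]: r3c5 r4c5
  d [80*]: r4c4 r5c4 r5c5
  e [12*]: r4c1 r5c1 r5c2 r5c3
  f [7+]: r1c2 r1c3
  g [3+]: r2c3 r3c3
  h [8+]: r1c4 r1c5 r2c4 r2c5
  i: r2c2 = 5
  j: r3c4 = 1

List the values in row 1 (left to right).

I is a freebie; hence r2c2 = 5.
Cage j is a single given cell, which forces r3c4 = 1.
Cage d has product 80; hence r4c4 = 4.
Cage d needs product 80, which forces r5c4 = 5.
Cage d has product 80, leaving r5c5 = 4.
Cage b needs two cells with sum 9, leaving r1c1 = 5.
5 is placed in row 2, so r2c1 = 4.
Cage g needs two cells with sum 3, which forces r2c3 = 1.
1 is placed in row 2; hence r2c5 = 2.
Row 3 already has 1, leaving r3c3 = 2.
Cage e has product 12, which forces r4c1 = 2.
2 is placed in column 3; hence r5c3 = 3.
Cage f needs two cells with sum 7, which forces r1c2 = 3.
Column 3 already has 3; hence r1c3 = 4.
Cage h needs sum 8, so r1c4 = 2.
Column 5 already has 2, so r1c5 = 1.
Row 2 already has 2, so r2c4 = 3.
Row 3 now contains 2, so r3c1 = 3.
The 4 cells of cage a must have sum 13, leaving r3c2 = 4.
Row 3 already has 3, which forces r3c5 = 5.
The 4 cells of cage a must have sum 13, so r4c2 = 1.
Column 3 already has 3, leaving r4c3 = 5.
Column 5 now contains 5, which forces r4c5 = 3.
3 is placed in row 5, leaving r5c1 = 1.
Cage e needs product 12, leaving r5c2 = 2.
Completed grid: 5 3 4 2 1 / 4 5 1 3 2 / 3 4 2 1 5 / 2 1 5 4 3 / 1 2 3 5 4.

5 3 4 2 1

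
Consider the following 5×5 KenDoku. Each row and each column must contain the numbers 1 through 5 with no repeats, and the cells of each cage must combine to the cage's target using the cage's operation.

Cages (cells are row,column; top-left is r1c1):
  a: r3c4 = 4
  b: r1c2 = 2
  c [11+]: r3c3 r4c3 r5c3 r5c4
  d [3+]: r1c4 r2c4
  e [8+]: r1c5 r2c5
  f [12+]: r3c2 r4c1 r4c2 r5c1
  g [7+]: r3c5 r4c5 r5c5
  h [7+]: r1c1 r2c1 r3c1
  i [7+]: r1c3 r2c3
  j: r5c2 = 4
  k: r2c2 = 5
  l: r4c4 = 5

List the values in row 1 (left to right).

B is a freebie, which forces r1c2 = 2.
Row 1 now contains 2, so r1c4 = 1.
Cage k is a single given cell, leaving r2c2 = 5.
Column 4 already has 1, which forces r2c4 = 2.
Row 2 already has 5, which forces r2c5 = 3.
Cage a is a single given cell, leaving r3c4 = 4.
Cage l is a single given cell, so r4c4 = 5.
Cage j is a single given cell, which forces r5c2 = 4.
5 is placed in column 4, which forces r5c4 = 3.
1 is placed in row 1; hence r1c1 = 4.
Cage i's pair has sum 7, which forces r1c3 = 3.
3 is placed in column 5, leaving r1c5 = 5.
Cage h has sum 7; hence r2c1 = 1.
Row 2 now contains 3, which forces r2c3 = 4.
Cage h needs sum 7; hence r3c1 = 2.
Cage f needs sum 12, so r3c2 = 3.
2 is placed in row 3; hence r3c5 = 1.
Cage f needs sum 12, leaving r4c1 = 3.
Cage f needs sum 12, so r4c2 = 1.
1 is placed in row 4, leaving r4c3 = 2.
The 3 cells of cage g must have sum 7, leaving r4c5 = 4.
The 4 cells of cage f must have sum 12, leaving r5c1 = 5.
Row 5 now contains 5, leaving r5c3 = 1.
Column 5 already has 1, so r5c5 = 2.
1 is placed in row 3, so r3c3 = 5.
Filled in: 4 2 3 1 5 / 1 5 4 2 3 / 2 3 5 4 1 / 3 1 2 5 4 / 5 4 1 3 2.

4 2 3 1 5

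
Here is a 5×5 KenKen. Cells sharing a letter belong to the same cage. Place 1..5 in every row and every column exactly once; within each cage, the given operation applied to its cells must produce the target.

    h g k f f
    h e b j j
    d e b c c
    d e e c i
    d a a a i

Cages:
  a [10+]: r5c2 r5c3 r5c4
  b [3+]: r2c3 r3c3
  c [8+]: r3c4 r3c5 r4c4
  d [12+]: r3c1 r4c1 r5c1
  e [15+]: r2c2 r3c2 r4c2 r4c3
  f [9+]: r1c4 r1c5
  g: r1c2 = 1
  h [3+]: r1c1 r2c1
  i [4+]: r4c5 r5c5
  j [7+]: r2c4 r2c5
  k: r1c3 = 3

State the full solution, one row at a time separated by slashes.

2 1 3 4 5 / 1 5 2 3 4 / 3 4 1 5 2 / 5 2 4 1 3 / 4 3 5 2 1

Cage g is given; hence r1c2 = 1.
Cage k is given; hence r1c3 = 3.
1 is placed in row 1; hence r1c1 = 2.
The two cells of cage h must have sum 3, so r2c1 = 1.
Row 2 now contains 1; hence r2c3 = 2.
2 is placed in column 3, which forces r3c3 = 1.
The only place for 5 in row 2 is r2c2.
Cage a has sum 10, which forces r5c3 = 5.
Cage e needs sum 15, leaving r3c2 = 4.
The 4 cells of cage e must have sum 15; hence r4c2 = 2.
Column 3 already has 5, leaving r4c3 = 4.
Column 2 already has 2, leaving r5c2 = 3.
Row 5 now contains 3; hence r5c5 = 1.
Column 5 already has 1, so r4c5 = 3.
Row 5 now contains 3; hence r5c1 = 4.
1 is placed in row 5; hence r5c4 = 2.
The two cells of cage j must have sum 7; hence r2c4 = 3.
Column 5 now contains 3; hence r2c5 = 4.
The 3 cells of cage d must have sum 12, leaving r3c1 = 3.
Column 4 now contains 2, which forces r3c4 = 5.
Cage c has sum 8, which forces r3c5 = 2.
Row 4 now contains 3, so r4c1 = 5.
Row 4 now contains 3; hence r4c4 = 1.
Column 4 now contains 5, leaving r1c4 = 4.
Column 5 now contains 4; hence r1c5 = 5.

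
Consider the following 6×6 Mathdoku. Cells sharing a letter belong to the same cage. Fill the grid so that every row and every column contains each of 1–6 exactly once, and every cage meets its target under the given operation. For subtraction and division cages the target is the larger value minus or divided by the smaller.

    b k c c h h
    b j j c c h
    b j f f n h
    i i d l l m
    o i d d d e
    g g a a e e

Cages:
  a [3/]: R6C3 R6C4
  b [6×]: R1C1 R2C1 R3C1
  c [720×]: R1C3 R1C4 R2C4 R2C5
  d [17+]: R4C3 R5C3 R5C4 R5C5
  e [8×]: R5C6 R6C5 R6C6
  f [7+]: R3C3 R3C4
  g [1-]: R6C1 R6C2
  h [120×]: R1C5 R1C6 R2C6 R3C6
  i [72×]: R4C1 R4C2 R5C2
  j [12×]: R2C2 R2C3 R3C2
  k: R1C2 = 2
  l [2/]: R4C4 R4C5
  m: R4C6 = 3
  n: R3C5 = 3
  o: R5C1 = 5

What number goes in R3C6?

Cage k is a single given cell, leaving R1C2 = 2.
N is a freebie, so R3C5 = 3.
M is a freebie, which forces R4C6 = 3.
Cage o is a single given cell, leaving R5C1 = 5.
The 3 cells of cage i must have product 72, leaving R5C2 = 3.
The only place for 3 in row 1 is R1C1.
The only place for 3 in row 2 is R2C3.
Row 2 needs a 2, and only R2C1 is open for it.
Column 1 already has 2, which forces R3C1 = 1.
Row 3 now contains 1, so R3C2 = 4.
4 is placed in column 2; hence R4C2 = 6.
Row 4 now contains 6, so R4C3 = 5.
The two cells of cage g must have difference 1, leaving R6C2 = 5.
4 is placed in column 2, so R2C2 = 1.
The two cells of cage f must have sum 7, which forces R3C3 = 2.
Cage f needs two cells with sum 7, so R3C4 = 5.
5 is placed in row 3; hence R3C6 = 6.
Row 4 now contains 6, leaving R4C1 = 4.
Column 1 now contains 4, which forces R6C1 = 6.
Row 6 now contains 6, leaving R6C3 = 1.
Cage c needs product 720, which forces R1C3 = 6.
The 4 cells of cage c must have product 720, which forces R1C4 = 4.
Cage c needs product 720; hence R2C4 = 6.
Cage c has product 720, so R2C5 = 5.
5 is placed in row 2, leaving R2C6 = 4.
Column 3 already has 6, which forces R5C3 = 4.
Column 4 now contains 6; hence R5C4 = 2.
2 is placed in row 5, leaving R5C5 = 6.
Cage e has product 8, leaving R5C6 = 1.
Cage a needs two cells with quotient 3, so R6C4 = 3.
4 is placed in column 6, so R6C6 = 2.
5 is placed in column 5, which forces R1C5 = 1.
1 is placed in column 6, so R1C6 = 5.
Column 4 now contains 2, which forces R4C4 = 1.
Cage l's pair has quotient 2, so R4C5 = 2.
Row 6 now contains 2; hence R6C5 = 4.
Filled in: 3 2 6 4 1 5 / 2 1 3 6 5 4 / 1 4 2 5 3 6 / 4 6 5 1 2 3 / 5 3 4 2 6 1 / 6 5 1 3 4 2.

6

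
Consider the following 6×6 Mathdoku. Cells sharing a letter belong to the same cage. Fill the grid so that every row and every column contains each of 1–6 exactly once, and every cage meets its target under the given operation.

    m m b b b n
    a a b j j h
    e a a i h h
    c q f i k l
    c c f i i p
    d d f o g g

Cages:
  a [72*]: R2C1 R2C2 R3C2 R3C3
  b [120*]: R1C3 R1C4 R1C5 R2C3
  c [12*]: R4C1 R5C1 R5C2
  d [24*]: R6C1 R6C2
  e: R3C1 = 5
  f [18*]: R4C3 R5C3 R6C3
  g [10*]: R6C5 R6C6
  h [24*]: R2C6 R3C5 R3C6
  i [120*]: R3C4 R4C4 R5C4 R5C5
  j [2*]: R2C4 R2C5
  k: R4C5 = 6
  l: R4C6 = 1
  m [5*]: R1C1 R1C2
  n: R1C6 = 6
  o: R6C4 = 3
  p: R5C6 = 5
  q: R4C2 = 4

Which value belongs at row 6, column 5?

5

Cage n is a single given cell; hence R1C6 = 6.
Cage e is given; hence R3C1 = 5.
Cage q is a single given cell; hence R4C2 = 4.
Cage k is a single given cell, leaving R4C5 = 6.
Cage l is a single given cell; hence R4C6 = 1.
P is a freebie, leaving R5C6 = 5.
4 is placed in column 2, so R6C2 = 6.
O is a freebie, leaving R6C4 = 3.
Column 6 now contains 5, leaving R6C6 = 2.
Column 1 already has 5, leaving R1C1 = 1.
The two cells of cage m must have product 5, leaving R1C2 = 5.
The 3 cells of cage h must have product 24, which forces R3C5 = 2.
Row 4 now contains 1, which forces R4C3 = 3.
Cage i needs product 120, so R4C4 = 5.
Cage f needs product 18, which forces R5C3 = 6.
6 is placed in row 6, leaving R6C1 = 4.
3 is placed in row 6, so R6C3 = 1.
2 is placed in row 6, which forces R6C5 = 5.
Cage b has product 120; hence R1C5 = 3.
Cage b needs product 120, which forces R2C3 = 5.
Cage j's pair has product 2, so R2C4 = 2.
2 is placed in column 5, which forces R2C5 = 1.
6 is placed in column 3; hence R3C3 = 4.
Row 3 already has 4, leaving R3C4 = 6.
Row 3 already has 4; hence R3C6 = 3.
3 is placed in row 4, which forces R4C1 = 2.
Column 1 already has 4, which forces R5C1 = 3.
Cage c needs product 12, so R5C2 = 2.
1 is placed in column 5; hence R5C5 = 4.
Column 3 already has 4, which forces R1C3 = 2.
Column 4 now contains 2; hence R1C4 = 4.
3 is placed in column 1; hence R2C1 = 6.
Row 2 already has 1, so R2C2 = 3.
Column 6 now contains 3, leaving R2C6 = 4.
3 is placed in row 3, so R3C2 = 1.
Row 5 now contains 4, leaving R5C4 = 1.
Completed grid: 1 5 2 4 3 6 / 6 3 5 2 1 4 / 5 1 4 6 2 3 / 2 4 3 5 6 1 / 3 2 6 1 4 5 / 4 6 1 3 5 2.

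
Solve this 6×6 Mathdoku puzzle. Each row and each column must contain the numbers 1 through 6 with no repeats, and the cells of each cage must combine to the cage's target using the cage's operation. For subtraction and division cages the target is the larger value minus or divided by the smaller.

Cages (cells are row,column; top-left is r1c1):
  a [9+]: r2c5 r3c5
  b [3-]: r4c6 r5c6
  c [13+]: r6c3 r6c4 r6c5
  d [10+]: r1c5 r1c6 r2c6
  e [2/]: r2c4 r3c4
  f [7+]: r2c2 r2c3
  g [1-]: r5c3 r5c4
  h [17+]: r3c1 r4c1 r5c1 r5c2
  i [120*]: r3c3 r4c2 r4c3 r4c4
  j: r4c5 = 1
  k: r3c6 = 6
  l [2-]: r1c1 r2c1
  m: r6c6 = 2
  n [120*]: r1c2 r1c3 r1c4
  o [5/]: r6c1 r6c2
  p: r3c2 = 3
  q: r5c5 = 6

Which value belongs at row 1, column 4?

P is a freebie, which forces r3c2 = 3.
Cage k is given, so r3c6 = 6.
J is a freebie; hence r4c5 = 1.
Q is a freebie, which forces r5c5 = 6.
M is a freebie, leaving r6c6 = 2.
Cage b's pair has difference 3; hence r4c6 = 4.
Cage b's pair has difference 3, so r5c6 = 1.
The 3 cells of cage d must have sum 10, leaving r1c5 = 2.
The only place for 1 in row 1 is r1c1.
Cage l's pair has difference 2; hence r2c1 = 3.
Row 2 already has 3, which forces r2c6 = 5.
Column 1 already has 1, so r6c1 = 5.
The two cells of cage o must have quotient 5; hence r6c2 = 1.
Column 6 already has 5, which forces r1c6 = 3.
The two cells of cage f must have sum 7, leaving r2c2 = 6.
The two cells of cage f must have sum 7, so r2c3 = 1.
Row 2 now contains 5, which forces r2c5 = 4.
Cage a needs two cells with sum 9; hence r3c5 = 5.
5 is placed in column 1, leaving r4c1 = 6.
Cage h needs sum 17, leaving r5c2 = 5.
Column 5 now contains 4, so r6c5 = 3.
Column 2 already has 5; hence r1c2 = 4.
Row 2 now contains 4, which forces r2c4 = 2.
Cage i needs product 120, so r3c3 = 4.
Row 3 now contains 4, leaving r3c4 = 1.
Column 2 already has 5, leaving r4c2 = 2.
Column 3 now contains 4; hence r6c3 = 6.
6 is placed in row 6, so r6c4 = 4.
Column 3 now contains 6, leaving r1c3 = 5.
The 3 cells of cage n must have product 120, leaving r1c4 = 6.
Row 3 now contains 4, leaving r3c1 = 2.
5 is placed in column 3, which forces r4c3 = 3.
3 is placed in row 4, leaving r4c4 = 5.
Cage h needs sum 17; hence r5c1 = 4.
Cage g's pair has difference 1, which forces r5c3 = 2.
Column 4 now contains 4, which forces r5c4 = 3.
The full grid is 1 4 5 6 2 3 / 3 6 1 2 4 5 / 2 3 4 1 5 6 / 6 2 3 5 1 4 / 4 5 2 3 6 1 / 5 1 6 4 3 2.

6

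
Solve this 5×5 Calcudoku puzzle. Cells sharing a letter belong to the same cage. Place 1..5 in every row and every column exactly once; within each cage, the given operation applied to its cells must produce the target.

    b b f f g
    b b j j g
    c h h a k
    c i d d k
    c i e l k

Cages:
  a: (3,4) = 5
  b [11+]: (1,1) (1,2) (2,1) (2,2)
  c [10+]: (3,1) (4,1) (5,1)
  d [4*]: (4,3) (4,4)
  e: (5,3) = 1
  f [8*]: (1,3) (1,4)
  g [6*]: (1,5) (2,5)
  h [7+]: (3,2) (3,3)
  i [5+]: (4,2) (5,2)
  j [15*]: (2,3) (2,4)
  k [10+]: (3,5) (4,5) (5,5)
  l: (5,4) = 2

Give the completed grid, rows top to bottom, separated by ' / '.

Cage a is a single given cell; hence (3,4) = 5.
Cage e is given, so (5,3) = 1.
Cage l is a single given cell; hence (5,4) = 2.
Cage f's pair has product 8, so (1,3) = 2.
2 is placed in column 4, leaving (1,4) = 4.
2 is placed in row 1, leaving (1,5) = 3.
Cage j's pair has product 15, which forces (2,3) = 5.
Column 4 already has 5, so (2,4) = 3.
Column 5 already has 3, leaving (2,5) = 2.
1 is placed in column 3, which forces (4,3) = 4.
The two cells of cage d must have product 4; hence (4,4) = 1.
Row 4 already has 1, so (4,5) = 5.
5 is placed in column 5; hence (5,5) = 4.
Cage h needs two cells with sum 7, which forces (3,2) = 4.
4 is placed in column 3; hence (3,3) = 3.
4 is placed in column 5, which forces (3,5) = 1.
Row 4 already has 1, leaving (4,2) = 2.
The 3 cells of cage c must have sum 10, which forces (5,1) = 5.
Row 5 already has 4, so (5,2) = 3.
Column 1 now contains 5, so (1,1) = 1.
Cage b needs sum 11, leaving (1,2) = 5.
The 4 cells of cage b must have sum 11, leaving (2,1) = 4.
4 is placed in column 2, which forces (2,2) = 1.
3 is placed in row 3, so (3,1) = 2.
Row 4 now contains 2; hence (4,1) = 3.

1 5 2 4 3 / 4 1 5 3 2 / 2 4 3 5 1 / 3 2 4 1 5 / 5 3 1 2 4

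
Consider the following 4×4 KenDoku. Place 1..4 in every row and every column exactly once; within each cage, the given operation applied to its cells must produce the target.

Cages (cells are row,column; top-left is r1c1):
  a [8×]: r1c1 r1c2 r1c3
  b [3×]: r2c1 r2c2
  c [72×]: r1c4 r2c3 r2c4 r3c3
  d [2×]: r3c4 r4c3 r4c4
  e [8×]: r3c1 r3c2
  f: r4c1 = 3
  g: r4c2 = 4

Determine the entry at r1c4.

The 3 cells of cage d must have product 2, so r3c4 = 1.
F is a freebie, so r4c1 = 3.
Cage g is given, which forces r4c2 = 4.
Cage d needs product 2, leaving r4c3 = 1.
Cage d needs product 2, which forces r4c4 = 2.
Column 1 already has 3; hence r2c1 = 1.
The two cells of cage b must have product 3, which forces r2c2 = 3.
Row 2 already has 3; hence r2c3 = 2.
Row 2 already has 3, which forces r2c4 = 4.
Cage e's pair has product 8, leaving r3c1 = 4.
Column 2 now contains 4, so r3c2 = 2.
Column 3 now contains 2, so r3c3 = 3.
Column 1 now contains 4; hence r1c1 = 2.
Column 2 already has 2; hence r1c2 = 1.
Column 3 now contains 2, leaving r1c3 = 4.
Column 4 already has 4, which forces r1c4 = 3.
Completed grid: 2 1 4 3 / 1 3 2 4 / 4 2 3 1 / 3 4 1 2.

3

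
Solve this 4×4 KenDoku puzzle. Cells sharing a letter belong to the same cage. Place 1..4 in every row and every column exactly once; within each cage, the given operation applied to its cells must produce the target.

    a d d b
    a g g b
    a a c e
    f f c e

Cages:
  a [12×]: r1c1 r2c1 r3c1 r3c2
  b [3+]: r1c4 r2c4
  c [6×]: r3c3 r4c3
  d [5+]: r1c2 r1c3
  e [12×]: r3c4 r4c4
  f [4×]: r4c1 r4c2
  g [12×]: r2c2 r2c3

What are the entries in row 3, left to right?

Row 4 needs a 2, and only r4c3 is open for it.
2 is placed in column 3; hence r3c3 = 3.
Row 3 already has 3; hence r3c4 = 4.
Column 4 now contains 4, so r4c4 = 3.
The two cells of cage g must have product 12, leaving r2c2 = 3.
Column 3 already has 3; hence r2c3 = 4.
Row 3 now contains 4, leaving r3c1 = 1.
Cage a has product 12, leaving r3c2 = 2.
Column 1 already has 1; hence r4c1 = 4.
Row 4 already has 4, so r4c2 = 1.
Cage a has product 12, which forces r1c1 = 3.
Column 2 already has 1, leaving r1c2 = 4.
Column 3 already has 4; hence r1c3 = 1.
1 is placed in row 1, so r1c4 = 2.
Row 2 now contains 3, which forces r2c1 = 2.
2 is placed in column 4, which forces r2c4 = 1.
Completed grid: 3 4 1 2 / 2 3 4 1 / 1 2 3 4 / 4 1 2 3.

1 2 3 4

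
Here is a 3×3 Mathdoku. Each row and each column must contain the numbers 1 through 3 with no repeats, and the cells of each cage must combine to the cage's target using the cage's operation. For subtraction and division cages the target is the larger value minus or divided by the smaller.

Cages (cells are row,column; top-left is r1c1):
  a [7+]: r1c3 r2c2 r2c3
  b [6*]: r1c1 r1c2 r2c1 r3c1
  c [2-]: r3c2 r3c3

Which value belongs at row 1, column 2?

1

Cage b has product 6, which forces r1c2 = 1.
Column 2 already has 1; hence r3c2 = 3.
Row 3 now contains 3, which forces r3c3 = 1.
Cage b has product 6, which forces r1c1 = 3.
The 3 cells of cage a must have sum 7, which forces r1c3 = 2.
Cage b has product 6, leaving r2c1 = 1.
Column 2 now contains 3; hence r2c2 = 2.
Column 3 already has 1, so r2c3 = 3.
1 is placed in row 3, which forces r3c1 = 2.
Filled in: 3 1 2 / 1 2 3 / 2 3 1.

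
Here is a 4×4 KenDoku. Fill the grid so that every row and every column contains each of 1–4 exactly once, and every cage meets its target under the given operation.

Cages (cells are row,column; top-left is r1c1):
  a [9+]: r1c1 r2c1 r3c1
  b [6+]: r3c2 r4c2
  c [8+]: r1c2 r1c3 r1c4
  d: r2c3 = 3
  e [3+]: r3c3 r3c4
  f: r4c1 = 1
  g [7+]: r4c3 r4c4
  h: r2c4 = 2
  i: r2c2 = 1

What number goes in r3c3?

2

Cage i is a single given cell; hence r2c2 = 1.
Cage d is given; hence r2c3 = 3.
Cage h is a single given cell, so r2c4 = 2.
2 is placed in column 4, leaving r3c4 = 1.
Cage f is a single given cell; hence r4c1 = 1.
Column 3 now contains 3, which forces r4c3 = 4.
Row 4 already has 4; hence r4c4 = 3.
Cage c has sum 8, so r1c2 = 3.
Column 3 now contains 4; hence r1c3 = 1.
3 is placed in column 4, which forces r1c4 = 4.
Row 2 already has 2; hence r2c1 = 4.
Cage b needs two cells with sum 6; hence r3c2 = 4.
Row 3 now contains 1, so r3c3 = 2.
Row 4 already has 4; hence r4c2 = 2.
Row 1 now contains 3, which forces r1c1 = 2.
Row 3 already has 2; hence r3c1 = 3.
The full grid is 2 3 1 4 / 4 1 3 2 / 3 4 2 1 / 1 2 4 3.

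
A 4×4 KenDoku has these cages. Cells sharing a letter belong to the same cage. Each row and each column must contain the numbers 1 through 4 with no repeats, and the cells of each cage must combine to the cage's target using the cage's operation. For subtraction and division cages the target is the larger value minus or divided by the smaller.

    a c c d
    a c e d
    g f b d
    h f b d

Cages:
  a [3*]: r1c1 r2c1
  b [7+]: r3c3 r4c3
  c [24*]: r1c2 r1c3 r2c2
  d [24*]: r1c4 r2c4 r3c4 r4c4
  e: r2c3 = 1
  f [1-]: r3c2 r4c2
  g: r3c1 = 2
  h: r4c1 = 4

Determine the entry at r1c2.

Cage e is given, so r2c3 = 1.
Cage g is given, so r3c1 = 2.
Cage h is a single given cell, leaving r4c1 = 4.
4 is placed in row 4, which forces r4c3 = 3.
Cage a needs two cells with product 3, so r1c1 = 1.
1 is placed in row 2, leaving r2c1 = 3.
Column 3 already has 3, so r3c3 = 4.
Cage f's pair has difference 1, which forces r4c2 = 2.
2 is placed in row 4, leaving r4c4 = 1.
The 3 cells of cage c must have product 24, so r1c2 = 3.
Column 3 already has 4, leaving r1c3 = 2.
Row 1 already has 2, which forces r1c4 = 4.
Column 2 already has 2; hence r2c2 = 4.
4 is placed in column 4, leaving r2c4 = 2.
Column 2 already has 3, which forces r3c2 = 1.
1 is placed in column 4, leaving r3c4 = 3.
Filled in: 1 3 2 4 / 3 4 1 2 / 2 1 4 3 / 4 2 3 1.

3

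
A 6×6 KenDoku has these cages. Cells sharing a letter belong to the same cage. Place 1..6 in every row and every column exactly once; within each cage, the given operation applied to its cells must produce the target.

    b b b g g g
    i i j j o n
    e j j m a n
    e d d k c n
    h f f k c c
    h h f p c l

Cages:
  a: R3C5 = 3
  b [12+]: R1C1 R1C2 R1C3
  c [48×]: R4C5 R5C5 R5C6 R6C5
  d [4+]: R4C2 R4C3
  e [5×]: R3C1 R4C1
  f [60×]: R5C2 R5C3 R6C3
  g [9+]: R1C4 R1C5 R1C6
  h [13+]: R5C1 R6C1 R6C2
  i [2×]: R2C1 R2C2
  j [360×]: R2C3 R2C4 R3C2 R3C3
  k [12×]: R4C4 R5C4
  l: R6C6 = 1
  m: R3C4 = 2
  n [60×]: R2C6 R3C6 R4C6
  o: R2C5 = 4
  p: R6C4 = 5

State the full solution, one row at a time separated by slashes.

4 6 2 1 5 3 / 2 1 3 6 4 5 / 1 5 4 2 3 6 / 5 3 1 4 6 2 / 6 2 5 3 1 4 / 3 4 6 5 2 1

Cage o is given; hence R2C5 = 4.
Cage m is a single given cell, so R3C4 = 2.
Cage a is a single given cell, leaving R3C5 = 3.
P is a freebie; hence R6C4 = 5.
Cage l is given, leaving R6C6 = 1.
Cage c has product 48, which forces R5C6 = 4.
The two cells of cage k must have product 12; hence R4C4 = 4.
Row 5 already has 4, so R5C4 = 3.
3 is placed in column 4, which forces R2C4 = 6.
6 is placed in column 4, leaving R1C4 = 1.
In row 2, 3 can only go at R2C3, so R2C3 = 3.
The two cells of cage d must have sum 4; hence R4C2 = 3.
Column 3 now contains 3, so R4C3 = 1.
Cage e needs two cells with product 5, so R3C1 = 1.
Row 4 now contains 1; hence R4C1 = 5.
5 is placed in column 1, which forces R5C1 = 6.
The 4 cells of cage c must have product 48, which forces R5C5 = 1.
Column 1 now contains 1; hence R2C1 = 2.
The two cells of cage i must have product 2, leaving R2C2 = 1.
Row 2 now contains 2, so R2C6 = 5.
Column 6 now contains 5; hence R3C6 = 6.
6 is placed in column 6; hence R4C6 = 2.
Cage h has sum 13, leaving R6C1 = 3.
Cage h has sum 13, which forces R6C2 = 4.
The 3 cells of cage f must have product 60, which forces R6C3 = 6.
Row 6 already has 6, which forces R6C5 = 2.
Column 1 already has 3, leaving R1C1 = 4.
Cage b needs sum 12, which forces R1C2 = 6.
Cage b needs sum 12, so R1C3 = 2.
The 3 cells of cage g must have sum 9, so R1C5 = 5.
Column 6 already has 2, leaving R1C6 = 3.
Column 2 now contains 4, which forces R3C2 = 5.
Cage j needs product 360; hence R3C3 = 4.
Row 4 now contains 2, which forces R4C5 = 6.
Column 2 already has 5, leaving R5C2 = 2.
2 is placed in column 3, which forces R5C3 = 5.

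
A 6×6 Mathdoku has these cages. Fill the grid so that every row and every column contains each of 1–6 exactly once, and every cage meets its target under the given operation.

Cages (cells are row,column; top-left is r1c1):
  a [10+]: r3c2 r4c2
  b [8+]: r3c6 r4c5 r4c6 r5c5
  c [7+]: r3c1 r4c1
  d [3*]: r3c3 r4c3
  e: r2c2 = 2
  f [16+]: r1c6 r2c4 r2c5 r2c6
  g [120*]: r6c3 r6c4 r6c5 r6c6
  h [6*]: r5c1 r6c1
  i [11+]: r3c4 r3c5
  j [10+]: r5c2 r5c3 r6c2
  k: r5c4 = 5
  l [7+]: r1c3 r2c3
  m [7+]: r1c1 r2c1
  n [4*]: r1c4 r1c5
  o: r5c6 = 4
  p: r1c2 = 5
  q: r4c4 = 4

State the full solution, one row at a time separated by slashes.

3 5 2 1 4 6 / 4 2 5 3 6 1 / 2 4 1 6 5 3 / 5 6 3 4 1 2 / 1 3 6 5 2 4 / 6 1 4 2 3 5

Cage p is a single given cell, which forces r1c2 = 5.
Cage e is given, so r2c2 = 2.
Cage q is given, so r4c4 = 4.
Cage k is a single given cell, leaving r5c4 = 5.
Cage o is a single given cell, so r5c6 = 4.
4 is placed in column 4, so r1c4 = 1.
Cage n needs two cells with product 4, leaving r1c5 = 4.
Cage a needs two cells with sum 10, which forces r3c2 = 4.
5 is placed in column 4, which forces r3c4 = 6.
Cage i needs two cells with sum 11, leaving r3c5 = 5.
Row 4 now contains 4, leaving r4c2 = 6.
Column 4 now contains 6, which forces r2c4 = 3.
Cage f needs sum 16, so r2c5 = 6.
Cage c's pair has sum 7, so r3c1 = 2.
The two cells of cage c must have sum 7, so r4c1 = 5.
The 3 cells of cage j must have sum 10; hence r5c3 = 6.
The 4 cells of cage g must have product 120, so r6c3 = 4.
Column 4 already has 3, which forces r6c4 = 2.
Row 6 already has 2, so r6c5 = 3.
The 4 cells of cage g must have product 120, which forces r6c6 = 5.
Cage l's pair has sum 7; hence r1c3 = 2.
Cage f needs sum 16, so r1c6 = 6.
Cage l's pair has sum 7; hence r2c3 = 5.
5 is placed in column 6, leaving r2c6 = 1.
The 4 cells of cage b must have sum 8, so r3c6 = 3.
Cage b needs sum 8, which forces r4c5 = 1.
The 4 cells of cage b must have sum 8, so r4c6 = 2.
Cage h's pair has product 6, so r5c1 = 1.
The 3 cells of cage j must have sum 10, which forces r5c2 = 3.
The 4 cells of cage b must have sum 8, which forces r5c5 = 2.
The two cells of cage h must have product 6, so r6c1 = 6.
3 is placed in row 6; hence r6c2 = 1.
Row 1 now contains 6; hence r1c1 = 3.
Row 2 now contains 1, leaving r2c1 = 4.
Row 3 already has 3, leaving r3c3 = 1.
1 is placed in row 4, so r4c3 = 3.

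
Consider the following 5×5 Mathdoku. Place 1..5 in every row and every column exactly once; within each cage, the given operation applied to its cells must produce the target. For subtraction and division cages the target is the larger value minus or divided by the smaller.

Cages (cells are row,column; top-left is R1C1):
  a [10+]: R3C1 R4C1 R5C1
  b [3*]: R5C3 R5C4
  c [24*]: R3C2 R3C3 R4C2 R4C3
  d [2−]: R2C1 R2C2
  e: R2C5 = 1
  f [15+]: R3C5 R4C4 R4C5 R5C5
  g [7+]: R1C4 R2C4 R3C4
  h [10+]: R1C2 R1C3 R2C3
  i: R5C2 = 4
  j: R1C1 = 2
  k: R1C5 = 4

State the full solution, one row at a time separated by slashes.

J is a freebie, so R1C1 = 2.
K is a freebie, leaving R1C5 = 4.
Cage e is a single given cell; hence R2C5 = 1.
Cage i is given; hence R5C2 = 4.
Row 1 already has 4; hence R1C4 = 1.
The 4 cells of cage f must have sum 15, so R4C4 = 5.
Column 4 now contains 1, which forces R5C4 = 3.
Cage h has sum 10, leaving R2C3 = 2.
2 is placed in row 2, so R2C4 = 4.
4 is placed in column 4, so R3C4 = 2.
3 is placed in row 5, which forces R5C3 = 1.
Cage c has product 24, so R3C2 = 1.
The 4 cells of cage c must have product 24, which forces R4C2 = 2.
2 is placed in row 4, so R4C5 = 3.
Row 5 already has 1, leaving R5C1 = 5.
Row 5 now contains 5; hence R5C5 = 2.
5 is placed in column 1; hence R2C1 = 3.
Cage d needs two cells with difference 2, which forces R2C2 = 5.
Row 3 now contains 1, leaving R3C1 = 4.
The 4 cells of cage c must have product 24; hence R3C3 = 3.
Column 5 now contains 3, leaving R3C5 = 5.
Cage a has sum 10; hence R4C1 = 1.
Row 4 now contains 3, leaving R4C3 = 4.
Column 2 now contains 5; hence R1C2 = 3.
Column 3 now contains 3; hence R1C3 = 5.

2 3 5 1 4 / 3 5 2 4 1 / 4 1 3 2 5 / 1 2 4 5 3 / 5 4 1 3 2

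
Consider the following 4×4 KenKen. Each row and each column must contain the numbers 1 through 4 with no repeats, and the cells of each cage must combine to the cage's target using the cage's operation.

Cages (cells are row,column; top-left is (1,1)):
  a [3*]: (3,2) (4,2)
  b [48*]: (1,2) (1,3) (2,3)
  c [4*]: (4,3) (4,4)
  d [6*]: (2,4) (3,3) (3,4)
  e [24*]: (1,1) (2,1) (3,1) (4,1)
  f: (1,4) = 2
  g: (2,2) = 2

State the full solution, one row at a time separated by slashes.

The 3 cells of cage b must have product 48, so (1,2) = 4.
Cage b needs product 48, which forces (1,3) = 3.
Cage f is given; hence (1,4) = 2.
Cage g is given; hence (2,2) = 2.
The 3 cells of cage b must have product 48, so (2,3) = 4.
4 is placed in column 3; hence (4,3) = 1.
Row 4 already has 1, which forces (4,4) = 4.
Row 1 now contains 2, which forces (1,1) = 1.
Cage e needs product 24, so (2,1) = 3.
3 is placed in row 2, leaving (2,4) = 1.
The 4 cells of cage e must have product 24, so (3,1) = 4.
The two cells of cage a must have product 3; hence (3,2) = 1.
Column 3 now contains 1, so (3,3) = 2.
Column 4 already has 1; hence (3,4) = 3.
Cage e needs product 24, leaving (4,1) = 2.
Row 4 already has 1, so (4,2) = 3.

1 4 3 2 / 3 2 4 1 / 4 1 2 3 / 2 3 1 4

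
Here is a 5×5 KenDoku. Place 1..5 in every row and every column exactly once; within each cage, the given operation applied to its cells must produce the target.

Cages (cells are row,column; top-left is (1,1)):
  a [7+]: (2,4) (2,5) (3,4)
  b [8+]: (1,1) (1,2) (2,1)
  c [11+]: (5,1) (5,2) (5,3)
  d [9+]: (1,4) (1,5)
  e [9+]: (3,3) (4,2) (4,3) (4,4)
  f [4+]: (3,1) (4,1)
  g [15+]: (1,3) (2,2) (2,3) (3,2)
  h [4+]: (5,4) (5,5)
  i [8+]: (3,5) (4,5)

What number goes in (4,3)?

The only place for 2 in column 5 is (2,5).
In column 5, 1 can only go at (5,5), so (5,5) = 1.
Row 5 now contains 1; hence (5,4) = 3.
Column 4 needs a 2, and only (4,4) is open for it.
In column 4, 5 can only go at (1,4), so (1,4) = 5.
Row 1 already has 5, so (1,5) = 4.
The only place for 1 in row 2 is (2,4).
1 is placed in column 4, so (3,4) = 4.
In row 3, 2 can only go at (3,3), so (3,3) = 2.
In row 3, 1 can only go at (3,1), so (3,1) = 1.
1 is placed in column 1, leaving (4,1) = 3.
Row 4 already has 3, which forces (4,5) = 5.
Column 1 now contains 3, so (1,1) = 2.
The 3 cells of cage b must have sum 8, so (1,2) = 1.
1 is placed in row 1, which forces (1,3) = 3.
Cage b needs sum 8; hence (2,1) = 5.
Row 2 now contains 5, which forces (2,3) = 4.
5 is placed in column 5, so (3,5) = 3.
Column 2 now contains 1; hence (4,2) = 4.
Column 3 already has 4; hence (4,3) = 1.
Column 1 already has 5, so (5,1) = 4.
Column 3 already has 4; hence (5,3) = 5.
Row 2 now contains 4; hence (2,2) = 3.
Row 3 now contains 3, so (3,2) = 5.
5 is placed in row 5, which forces (5,2) = 2.
Filled in: 2 1 3 5 4 / 5 3 4 1 2 / 1 5 2 4 3 / 3 4 1 2 5 / 4 2 5 3 1.

1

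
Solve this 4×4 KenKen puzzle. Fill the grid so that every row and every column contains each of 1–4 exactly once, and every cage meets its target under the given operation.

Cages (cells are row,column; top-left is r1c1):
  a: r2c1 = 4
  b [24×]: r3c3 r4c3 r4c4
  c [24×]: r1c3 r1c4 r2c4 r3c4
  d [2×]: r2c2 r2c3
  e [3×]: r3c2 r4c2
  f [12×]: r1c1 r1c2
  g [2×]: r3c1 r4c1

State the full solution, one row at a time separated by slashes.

Cage a is given; hence r2c1 = 4.
Column 1 now contains 4; hence r1c1 = 3.
Cage f needs two cells with product 12, leaving r1c2 = 4.
Cage c needs product 24, leaving r2c4 = 3.
Cage c has product 24, leaving r3c4 = 4.
Column 4 already has 4, so r4c4 = 2.
Cage c has product 24, so r1c3 = 2.
Column 4 now contains 2, which forces r1c4 = 1.
2 is placed in column 3, leaving r2c3 = 1.
Cage g needs two cells with product 2, which forces r3c1 = 2.
Cage b has product 24, which forces r3c3 = 3.
Row 4 already has 2, leaving r4c1 = 1.
Row 4 already has 1, which forces r4c2 = 3.
The 3 cells of cage b must have product 24; hence r4c3 = 4.
Row 2 now contains 1; hence r2c2 = 2.
Row 3 already has 3, leaving r3c2 = 1.

3 4 2 1 / 4 2 1 3 / 2 1 3 4 / 1 3 4 2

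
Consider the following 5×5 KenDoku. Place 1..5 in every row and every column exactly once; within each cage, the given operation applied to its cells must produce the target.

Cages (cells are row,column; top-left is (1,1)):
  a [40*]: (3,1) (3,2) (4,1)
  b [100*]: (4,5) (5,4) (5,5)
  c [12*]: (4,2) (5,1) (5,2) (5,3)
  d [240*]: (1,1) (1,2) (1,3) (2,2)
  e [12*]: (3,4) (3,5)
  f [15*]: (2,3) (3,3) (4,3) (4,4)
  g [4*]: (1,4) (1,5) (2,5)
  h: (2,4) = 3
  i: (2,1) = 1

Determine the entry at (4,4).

1

Cage i is a single given cell; hence (2,1) = 1.
Cage d needs product 240, so (2,2) = 4.
Cage h is given, so (2,4) = 3.
1 is placed in row 2, which forces (2,5) = 2.
Column 4 now contains 3, so (3,4) = 4.
Row 3 now contains 4, which forces (3,5) = 3.
Cage f has product 15; hence (4,4) = 1.
The 3 cells of cage b must have product 100, which forces (4,5) = 5.
The 3 cells of cage b must have product 100, leaving (5,4) = 5.
Cage b needs product 100, which forces (5,5) = 4.
Column 4 now contains 1; hence (1,4) = 2.
Column 5 already has 4, so (1,5) = 1.
3 is placed in row 2; hence (2,3) = 5.
The 4 cells of cage f must have product 15, which forces (3,3) = 1.
Cage a needs product 40, which forces (4,1) = 4.
1 is placed in row 4, so (4,2) = 2.
5 is placed in row 4, which forces (4,3) = 3.
Column 3 now contains 3, leaving (5,3) = 2.
Column 3 now contains 3, leaving (1,3) = 4.
Cage a has product 40, so (3,1) = 2.
Column 2 now contains 2, leaving (3,2) = 5.
2 is placed in row 5, so (5,1) = 3.
Cage c needs product 12, leaving (5,2) = 1.
Column 1 already has 3, leaving (1,1) = 5.
Column 2 already has 5, leaving (1,2) = 3.
Completed grid: 5 3 4 2 1 / 1 4 5 3 2 / 2 5 1 4 3 / 4 2 3 1 5 / 3 1 2 5 4.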